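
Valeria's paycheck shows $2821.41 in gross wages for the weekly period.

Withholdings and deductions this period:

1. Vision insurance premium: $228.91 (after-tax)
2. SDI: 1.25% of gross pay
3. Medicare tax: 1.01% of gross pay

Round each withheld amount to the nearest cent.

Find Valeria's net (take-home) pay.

$2528.73

Medicare tax: $2821.41 × 0.0101 = $28.50
SDI: $2821.41 × 0.0125 = $35.27
Vision insurance premium: $228.91
Total deductions = $28.50 + $35.27 + $228.91 = $292.68
Net pay = $2821.41 − $292.68 = $2528.73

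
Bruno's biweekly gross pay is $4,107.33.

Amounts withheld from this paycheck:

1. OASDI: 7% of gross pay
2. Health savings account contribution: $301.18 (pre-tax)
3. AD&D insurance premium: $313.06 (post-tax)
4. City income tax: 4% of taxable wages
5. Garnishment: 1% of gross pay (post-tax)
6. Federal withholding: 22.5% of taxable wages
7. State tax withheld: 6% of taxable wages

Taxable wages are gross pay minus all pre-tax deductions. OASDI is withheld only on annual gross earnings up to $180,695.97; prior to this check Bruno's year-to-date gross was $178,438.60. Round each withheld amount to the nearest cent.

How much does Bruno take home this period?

$2,057.00

Health savings account contribution: $301.18
Taxable wages = $4,107.33 − $301.18 = $3,806.15
Federal withholding: $3,806.15 × 0.225 = $856.38
City income tax: $3,806.15 × 0.04 = $152.25
State tax withheld: $3,806.15 × 0.06 = $228.37
OASDI: only $180,695.97 − $178,438.60 = $2,257.37 of this check is subject → $2,257.37 × 0.07 = $158.02
AD&D insurance premium: $313.06
Garnishment: $4,107.33 × 0.01 = $41.07
Total deductions = $301.18 + $856.38 + $152.25 + $228.37 + $158.02 + $313.06 + $41.07 = $2,050.33
Net pay = $4,107.33 − $2,050.33 = $2,057.00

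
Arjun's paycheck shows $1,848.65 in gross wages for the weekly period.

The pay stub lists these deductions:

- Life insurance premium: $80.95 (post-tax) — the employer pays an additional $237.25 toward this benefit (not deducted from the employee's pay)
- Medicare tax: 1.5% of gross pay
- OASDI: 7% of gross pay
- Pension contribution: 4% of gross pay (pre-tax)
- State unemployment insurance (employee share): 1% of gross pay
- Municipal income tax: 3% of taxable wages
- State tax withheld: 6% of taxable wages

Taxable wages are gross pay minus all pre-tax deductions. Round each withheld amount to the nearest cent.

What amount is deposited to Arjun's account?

$1,358.40

Pension contribution: $1,848.65 × 0.04 = $73.95
Taxable wages = $1,848.65 − $73.95 = $1,774.70
Municipal income tax: $1,774.70 × 0.03 = $53.24
State tax withheld: $1,774.70 × 0.06 = $106.48
Medicare tax: $1,848.65 × 0.015 = $27.73
State unemployment insurance (employee share): $1,848.65 × 0.01 = $18.49
OASDI: $1,848.65 × 0.07 = $129.41
Life insurance premium: $80.95
(Employer's $237.25 toward life insurance premium is not withheld from the employee.)
Total deductions = $73.95 + $53.24 + $106.48 + $27.73 + $18.49 + $129.41 + $80.95 = $490.25
Net pay = $1,848.65 − $490.25 = $1,358.40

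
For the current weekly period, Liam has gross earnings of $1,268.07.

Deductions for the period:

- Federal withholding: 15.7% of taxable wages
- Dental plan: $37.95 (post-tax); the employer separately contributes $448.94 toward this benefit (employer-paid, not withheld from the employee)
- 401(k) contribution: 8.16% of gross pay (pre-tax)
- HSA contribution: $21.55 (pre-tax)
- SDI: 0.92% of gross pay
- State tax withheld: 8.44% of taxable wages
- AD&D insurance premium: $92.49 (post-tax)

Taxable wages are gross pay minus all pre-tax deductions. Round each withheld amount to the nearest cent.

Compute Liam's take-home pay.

$725.01

401(k) contribution: $1,268.07 × 0.0816 = $103.47
HSA contribution: $21.55
Pre-tax total = $103.47 + $21.55 = $125.02
Taxable wages = $1,268.07 − $125.02 = $1,143.05
State tax withheld: $1,143.05 × 0.0844 = $96.47
Federal withholding: $1,143.05 × 0.157 = $179.46
SDI: $1,268.07 × 0.0092 = $11.67
AD&D insurance premium: $92.49
Dental plan: $37.95
(Employer's $448.94 toward dental plan is not withheld from the employee.)
Total deductions = $103.47 + $21.55 + $96.47 + $179.46 + $11.67 + $92.49 + $37.95 = $543.06
Net pay = $1,268.07 − $543.06 = $725.01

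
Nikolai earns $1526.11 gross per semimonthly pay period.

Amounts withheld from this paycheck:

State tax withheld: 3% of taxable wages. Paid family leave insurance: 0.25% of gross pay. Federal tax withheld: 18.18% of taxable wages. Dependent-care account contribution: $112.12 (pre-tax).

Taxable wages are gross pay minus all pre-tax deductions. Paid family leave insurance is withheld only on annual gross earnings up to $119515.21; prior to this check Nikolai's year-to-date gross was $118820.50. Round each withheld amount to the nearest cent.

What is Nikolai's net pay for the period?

Dependent-care account contribution: $112.12
Taxable wages = $1526.11 − $112.12 = $1413.99
Federal tax withheld: $1413.99 × 0.1818 = $257.06
State tax withheld: $1413.99 × 0.03 = $42.42
Paid family leave insurance: only $119515.21 − $118820.50 = $694.71 of this check is subject → $694.71 × 0.0025 = $1.74
Total deductions = $112.12 + $257.06 + $42.42 + $1.74 = $413.34
Net pay = $1526.11 − $413.34 = $1112.77

$1112.77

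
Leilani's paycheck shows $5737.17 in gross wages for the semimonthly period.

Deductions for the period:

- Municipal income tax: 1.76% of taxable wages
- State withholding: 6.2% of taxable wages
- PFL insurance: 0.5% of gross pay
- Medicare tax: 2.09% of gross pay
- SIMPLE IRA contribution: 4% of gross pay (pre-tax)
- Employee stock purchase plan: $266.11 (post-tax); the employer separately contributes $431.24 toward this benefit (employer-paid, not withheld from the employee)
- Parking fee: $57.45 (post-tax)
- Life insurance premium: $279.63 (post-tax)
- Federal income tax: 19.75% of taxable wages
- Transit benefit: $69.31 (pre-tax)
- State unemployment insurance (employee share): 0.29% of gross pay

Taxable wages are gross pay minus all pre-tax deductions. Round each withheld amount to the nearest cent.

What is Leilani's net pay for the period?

$3162.96

Transit benefit: $69.31
SIMPLE IRA contribution: $5737.17 × 0.04 = $229.49
Pre-tax total = $69.31 + $229.49 = $298.80
Taxable wages = $5737.17 − $298.80 = $5438.37
Municipal income tax: $5438.37 × 0.0176 = $95.72
Federal income tax: $5438.37 × 0.1975 = $1074.08
State withholding: $5438.37 × 0.062 = $337.18
PFL insurance: $5737.17 × 0.005 = $28.69
Medicare tax: $5737.17 × 0.0209 = $119.91
State unemployment insurance (employee share): $5737.17 × 0.0029 = $16.64
Life insurance premium: $279.63
Parking fee: $57.45
Employee stock purchase plan: $266.11
(Employer's $431.24 toward employee stock purchase plan is not withheld from the employee.)
Total deductions = $69.31 + $229.49 + $95.72 + $1074.08 + $337.18 + $28.69 + $119.91 + $16.64 + $279.63 + $57.45 + $266.11 = $2574.21
Net pay = $5737.17 − $2574.21 = $3162.96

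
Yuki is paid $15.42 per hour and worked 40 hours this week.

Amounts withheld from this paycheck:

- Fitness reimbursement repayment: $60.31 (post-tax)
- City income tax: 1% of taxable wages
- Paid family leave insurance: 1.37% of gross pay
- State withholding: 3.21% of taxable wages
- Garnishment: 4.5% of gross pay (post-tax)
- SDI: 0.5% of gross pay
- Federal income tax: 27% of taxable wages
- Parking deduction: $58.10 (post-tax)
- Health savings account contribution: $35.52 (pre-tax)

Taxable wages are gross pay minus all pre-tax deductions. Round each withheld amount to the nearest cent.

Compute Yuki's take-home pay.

Gross pay: 40 × $15.42 = $616.80
Health savings account contribution: $35.52
Taxable wages = $616.80 − $35.52 = $581.28
Federal income tax: $581.28 × 0.27 = $156.95
City income tax: $581.28 × 0.01 = $5.81
State withholding: $581.28 × 0.0321 = $18.66
Paid family leave insurance: $616.80 × 0.0137 = $8.45
SDI: $616.80 × 0.005 = $3.08
Garnishment: $616.80 × 0.045 = $27.76
Fitness reimbursement repayment: $60.31
Parking deduction: $58.10
Total deductions = $35.52 + $156.95 + $5.81 + $18.66 + $8.45 + $3.08 + $27.76 + $60.31 + $58.10 = $374.64
Net pay = $616.80 − $374.64 = $242.16

$242.16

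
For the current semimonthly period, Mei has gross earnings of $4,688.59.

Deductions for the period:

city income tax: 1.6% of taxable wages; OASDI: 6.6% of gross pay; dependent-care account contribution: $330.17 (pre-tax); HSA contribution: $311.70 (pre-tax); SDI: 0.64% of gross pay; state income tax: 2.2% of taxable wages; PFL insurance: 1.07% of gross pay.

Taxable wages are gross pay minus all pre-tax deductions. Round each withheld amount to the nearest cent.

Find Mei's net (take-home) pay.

$3,503.31

Dependent-care account contribution: $330.17
HSA contribution: $311.70
Pre-tax total = $330.17 + $311.70 = $641.87
Taxable wages = $4,688.59 − $641.87 = $4,046.72
City income tax: $4,046.72 × 0.016 = $64.75
State income tax: $4,046.72 × 0.022 = $89.03
PFL insurance: $4,688.59 × 0.0107 = $50.17
OASDI: $4,688.59 × 0.066 = $309.45
SDI: $4,688.59 × 0.0064 = $30.01
Total deductions = $330.17 + $311.70 + $64.75 + $89.03 + $50.17 + $309.45 + $30.01 = $1,185.28
Net pay = $4,688.59 − $1,185.28 = $3,503.31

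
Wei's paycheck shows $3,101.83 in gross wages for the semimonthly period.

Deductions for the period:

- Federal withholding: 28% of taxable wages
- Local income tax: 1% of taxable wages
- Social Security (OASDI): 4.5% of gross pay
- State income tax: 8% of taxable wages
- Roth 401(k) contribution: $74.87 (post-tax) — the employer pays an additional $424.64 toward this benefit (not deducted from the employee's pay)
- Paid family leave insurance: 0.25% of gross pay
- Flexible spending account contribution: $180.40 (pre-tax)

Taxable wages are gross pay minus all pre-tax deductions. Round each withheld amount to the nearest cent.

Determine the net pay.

Flexible spending account contribution: $180.40
Taxable wages = $3,101.83 − $180.40 = $2,921.43
Federal withholding: $2,921.43 × 0.28 = $818.00
Local income tax: $2,921.43 × 0.01 = $29.21
State income tax: $2,921.43 × 0.08 = $233.71
Social Security (OASDI): $3,101.83 × 0.045 = $139.58
Paid family leave insurance: $3,101.83 × 0.0025 = $7.75
Roth 401(k) contribution: $74.87
(Employer's $424.64 toward Roth 401(k) contribution is not withheld from the employee.)
Total deductions = $180.40 + $818.00 + $29.21 + $233.71 + $139.58 + $7.75 + $74.87 = $1,483.52
Net pay = $3,101.83 − $1,483.52 = $1,618.31

$1,618.31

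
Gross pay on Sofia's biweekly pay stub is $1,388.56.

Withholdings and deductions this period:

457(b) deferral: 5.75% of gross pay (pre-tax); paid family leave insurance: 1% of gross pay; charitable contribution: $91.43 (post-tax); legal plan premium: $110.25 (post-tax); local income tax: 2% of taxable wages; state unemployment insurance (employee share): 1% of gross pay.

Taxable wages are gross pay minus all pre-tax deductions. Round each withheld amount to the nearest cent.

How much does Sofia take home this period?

457(b) deferral: $1,388.56 × 0.0575 = $79.84
Taxable wages = $1,388.56 − $79.84 = $1,308.72
Local income tax: $1,308.72 × 0.02 = $26.17
State unemployment insurance (employee share): $1,388.56 × 0.01 = $13.89
Paid family leave insurance: $1,388.56 × 0.01 = $13.89
Charitable contribution: $91.43
Legal plan premium: $110.25
Total deductions = $79.84 + $26.17 + $13.89 + $13.89 + $91.43 + $110.25 = $335.47
Net pay = $1,388.56 − $335.47 = $1,053.09

$1,053.09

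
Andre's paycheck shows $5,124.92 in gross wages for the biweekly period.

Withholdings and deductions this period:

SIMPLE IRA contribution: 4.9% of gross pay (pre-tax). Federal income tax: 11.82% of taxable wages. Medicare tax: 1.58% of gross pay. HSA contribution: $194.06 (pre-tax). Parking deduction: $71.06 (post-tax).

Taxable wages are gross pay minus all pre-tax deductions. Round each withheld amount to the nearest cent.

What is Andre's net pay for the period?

HSA contribution: $194.06
SIMPLE IRA contribution: $5,124.92 × 0.049 = $251.12
Pre-tax total = $194.06 + $251.12 = $445.18
Taxable wages = $5,124.92 − $445.18 = $4,679.74
Federal income tax: $4,679.74 × 0.1182 = $553.15
Medicare tax: $5,124.92 × 0.0158 = $80.97
Parking deduction: $71.06
Total deductions = $194.06 + $251.12 + $553.15 + $80.97 + $71.06 = $1,150.36
Net pay = $5,124.92 − $1,150.36 = $3,974.56

$3,974.56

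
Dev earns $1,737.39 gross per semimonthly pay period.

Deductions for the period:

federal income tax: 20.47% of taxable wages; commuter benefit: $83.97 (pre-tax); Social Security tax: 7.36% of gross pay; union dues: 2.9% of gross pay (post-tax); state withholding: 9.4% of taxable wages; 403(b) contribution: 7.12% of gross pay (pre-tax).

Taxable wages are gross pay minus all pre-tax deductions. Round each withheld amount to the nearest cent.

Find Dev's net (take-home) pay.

403(b) contribution: $1,737.39 × 0.0712 = $123.70
Commuter benefit: $83.97
Pre-tax total = $123.70 + $83.97 = $207.67
Taxable wages = $1,737.39 − $207.67 = $1,529.72
State withholding: $1,529.72 × 0.094 = $143.79
Federal income tax: $1,529.72 × 0.2047 = $313.13
Social Security tax: $1,737.39 × 0.0736 = $127.87
Union dues: $1,737.39 × 0.029 = $50.38
Total deductions = $123.70 + $83.97 + $143.79 + $313.13 + $127.87 + $50.38 = $842.84
Net pay = $1,737.39 − $842.84 = $894.55

$894.55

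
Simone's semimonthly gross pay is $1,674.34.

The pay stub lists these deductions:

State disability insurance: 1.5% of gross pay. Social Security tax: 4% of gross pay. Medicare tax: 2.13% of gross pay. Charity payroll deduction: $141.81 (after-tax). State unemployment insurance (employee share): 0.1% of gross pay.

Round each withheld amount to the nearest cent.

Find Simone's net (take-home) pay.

$1,403.11

Medicare tax: $1,674.34 × 0.0213 = $35.66
State disability insurance: $1,674.34 × 0.015 = $25.12
Social Security tax: $1,674.34 × 0.04 = $66.97
State unemployment insurance (employee share): $1,674.34 × 0.001 = $1.67
Charity payroll deduction: $141.81
Total deductions = $35.66 + $25.12 + $66.97 + $1.67 + $141.81 = $271.23
Net pay = $1,674.34 − $271.23 = $1,403.11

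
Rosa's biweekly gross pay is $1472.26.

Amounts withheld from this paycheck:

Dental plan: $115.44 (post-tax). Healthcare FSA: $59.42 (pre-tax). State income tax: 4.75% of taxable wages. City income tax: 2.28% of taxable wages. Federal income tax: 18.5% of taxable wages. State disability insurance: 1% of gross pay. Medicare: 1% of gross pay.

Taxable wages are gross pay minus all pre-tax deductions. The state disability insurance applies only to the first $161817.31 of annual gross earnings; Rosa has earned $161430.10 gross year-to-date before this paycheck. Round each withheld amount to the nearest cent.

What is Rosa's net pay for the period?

Healthcare FSA: $59.42
Taxable wages = $1472.26 − $59.42 = $1412.84
Federal income tax: $1412.84 × 0.185 = $261.38
City income tax: $1412.84 × 0.0228 = $32.21
State income tax: $1412.84 × 0.0475 = $67.11
State disability insurance: only $161817.31 − $161430.10 = $387.21 of this check is subject → $387.21 × 0.01 = $3.87
Medicare: $1472.26 × 0.01 = $14.72
Dental plan: $115.44
Total deductions = $59.42 + $261.38 + $32.21 + $67.11 + $3.87 + $14.72 + $115.44 = $554.15
Net pay = $1472.26 − $554.15 = $918.11

$918.11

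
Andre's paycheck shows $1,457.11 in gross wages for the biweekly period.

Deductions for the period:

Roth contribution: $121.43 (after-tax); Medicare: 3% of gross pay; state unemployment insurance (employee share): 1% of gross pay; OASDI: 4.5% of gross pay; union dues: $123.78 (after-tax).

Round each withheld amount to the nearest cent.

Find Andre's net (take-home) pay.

OASDI: $1,457.11 × 0.045 = $65.57
Medicare: $1,457.11 × 0.03 = $43.71
State unemployment insurance (employee share): $1,457.11 × 0.01 = $14.57
Union dues: $123.78
Roth contribution: $121.43
Total deductions = $65.57 + $43.71 + $14.57 + $123.78 + $121.43 = $369.06
Net pay = $1,457.11 − $369.06 = $1,088.05

$1,088.05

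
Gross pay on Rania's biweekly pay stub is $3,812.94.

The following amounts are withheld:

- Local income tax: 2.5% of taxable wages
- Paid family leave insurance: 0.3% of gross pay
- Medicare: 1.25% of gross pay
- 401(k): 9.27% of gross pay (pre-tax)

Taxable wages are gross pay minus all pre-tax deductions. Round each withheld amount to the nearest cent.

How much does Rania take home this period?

$3,313.89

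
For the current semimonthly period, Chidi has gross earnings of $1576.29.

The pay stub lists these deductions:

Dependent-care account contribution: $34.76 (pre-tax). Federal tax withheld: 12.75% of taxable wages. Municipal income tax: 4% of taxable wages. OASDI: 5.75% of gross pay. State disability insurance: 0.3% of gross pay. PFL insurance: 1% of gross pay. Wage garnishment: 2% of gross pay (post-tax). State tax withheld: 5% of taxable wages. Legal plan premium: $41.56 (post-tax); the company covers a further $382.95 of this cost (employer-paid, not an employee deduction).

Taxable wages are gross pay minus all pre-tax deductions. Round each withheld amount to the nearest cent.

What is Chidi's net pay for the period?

Dependent-care account contribution: $34.76
Taxable wages = $1576.29 − $34.76 = $1541.53
State tax withheld: $1541.53 × 0.05 = $77.08
Municipal income tax: $1541.53 × 0.04 = $61.66
Federal tax withheld: $1541.53 × 0.1275 = $196.55
PFL insurance: $1576.29 × 0.01 = $15.76
State disability insurance: $1576.29 × 0.003 = $4.73
OASDI: $1576.29 × 0.0575 = $90.64
Wage garnishment: $1576.29 × 0.02 = $31.53
Legal plan premium: $41.56
(Employer's $382.95 toward legal plan premium is not withheld from the employee.)
Total deductions = $34.76 + $77.08 + $61.66 + $196.55 + $15.76 + $4.73 + $90.64 + $31.53 + $41.56 = $554.27
Net pay = $1576.29 − $554.27 = $1022.02

$1022.02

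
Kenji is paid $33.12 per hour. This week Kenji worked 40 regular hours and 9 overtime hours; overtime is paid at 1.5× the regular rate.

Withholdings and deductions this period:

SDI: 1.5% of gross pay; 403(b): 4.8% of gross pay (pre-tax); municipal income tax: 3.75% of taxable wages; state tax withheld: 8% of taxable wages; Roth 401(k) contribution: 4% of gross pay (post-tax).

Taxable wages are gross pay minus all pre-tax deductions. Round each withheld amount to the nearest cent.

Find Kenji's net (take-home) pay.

$1,391.20

Regular pay: 40 × $33.12 = $1,324.80
Overtime pay: 9 × $33.12 × 1.5 = $447.12
Gross pay = $1,324.80 + $447.12 = $1,771.92
403(b): $1,771.92 × 0.048 = $85.05
Taxable wages = $1,771.92 − $85.05 = $1,686.87
Municipal income tax: $1,686.87 × 0.0375 = $63.26
State tax withheld: $1,686.87 × 0.08 = $134.95
SDI: $1,771.92 × 0.015 = $26.58
Roth 401(k) contribution: $1,771.92 × 0.04 = $70.88
Total deductions = $85.05 + $63.26 + $134.95 + $26.58 + $70.88 = $380.72
Net pay = $1,771.92 − $380.72 = $1,391.20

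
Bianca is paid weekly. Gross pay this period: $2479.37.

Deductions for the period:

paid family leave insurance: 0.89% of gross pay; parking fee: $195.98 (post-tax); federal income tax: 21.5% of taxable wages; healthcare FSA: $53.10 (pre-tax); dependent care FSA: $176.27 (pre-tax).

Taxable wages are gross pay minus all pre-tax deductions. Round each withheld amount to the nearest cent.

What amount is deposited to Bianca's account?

$1548.20

Healthcare FSA: $53.10
Dependent care FSA: $176.27
Pre-tax total = $53.10 + $176.27 = $229.37
Taxable wages = $2479.37 − $229.37 = $2250.00
Federal income tax: $2250.00 × 0.215 = $483.75
Paid family leave insurance: $2479.37 × 0.0089 = $22.07
Parking fee: $195.98
Total deductions = $53.10 + $176.27 + $483.75 + $22.07 + $195.98 = $931.17
Net pay = $2479.37 − $931.17 = $1548.20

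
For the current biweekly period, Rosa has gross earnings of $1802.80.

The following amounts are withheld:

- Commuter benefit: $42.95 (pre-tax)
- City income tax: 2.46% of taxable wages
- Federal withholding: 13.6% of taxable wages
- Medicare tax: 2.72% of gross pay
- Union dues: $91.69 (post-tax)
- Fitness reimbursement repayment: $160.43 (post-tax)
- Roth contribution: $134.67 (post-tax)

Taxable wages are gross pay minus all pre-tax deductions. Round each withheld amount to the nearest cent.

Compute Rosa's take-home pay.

Commuter benefit: $42.95
Taxable wages = $1802.80 − $42.95 = $1759.85
Federal withholding: $1759.85 × 0.136 = $239.34
City income tax: $1759.85 × 0.0246 = $43.29
Medicare tax: $1802.80 × 0.0272 = $49.04
Union dues: $91.69
Fitness reimbursement repayment: $160.43
Roth contribution: $134.67
Total deductions = $42.95 + $239.34 + $43.29 + $49.04 + $91.69 + $160.43 + $134.67 = $761.41
Net pay = $1802.80 − $761.41 = $1041.39

$1041.39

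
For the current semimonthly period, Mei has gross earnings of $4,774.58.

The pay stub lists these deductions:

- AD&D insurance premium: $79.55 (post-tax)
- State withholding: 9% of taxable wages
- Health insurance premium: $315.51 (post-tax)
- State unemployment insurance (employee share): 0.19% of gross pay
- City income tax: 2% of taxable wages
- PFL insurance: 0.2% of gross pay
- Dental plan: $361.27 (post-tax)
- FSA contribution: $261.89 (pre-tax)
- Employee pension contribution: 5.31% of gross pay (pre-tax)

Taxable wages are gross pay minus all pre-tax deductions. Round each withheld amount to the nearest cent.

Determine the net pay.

$3,015.71

Employee pension contribution: $4,774.58 × 0.0531 = $253.53
FSA contribution: $261.89
Pre-tax total = $253.53 + $261.89 = $515.42
Taxable wages = $4,774.58 − $515.42 = $4,259.16
State withholding: $4,259.16 × 0.09 = $383.32
City income tax: $4,259.16 × 0.02 = $85.18
PFL insurance: $4,774.58 × 0.002 = $9.55
State unemployment insurance (employee share): $4,774.58 × 0.0019 = $9.07
Health insurance premium: $315.51
Dental plan: $361.27
AD&D insurance premium: $79.55
Total deductions = $253.53 + $261.89 + $383.32 + $85.18 + $9.55 + $9.07 + $315.51 + $361.27 + $79.55 = $1,758.87
Net pay = $4,774.58 − $1,758.87 = $3,015.71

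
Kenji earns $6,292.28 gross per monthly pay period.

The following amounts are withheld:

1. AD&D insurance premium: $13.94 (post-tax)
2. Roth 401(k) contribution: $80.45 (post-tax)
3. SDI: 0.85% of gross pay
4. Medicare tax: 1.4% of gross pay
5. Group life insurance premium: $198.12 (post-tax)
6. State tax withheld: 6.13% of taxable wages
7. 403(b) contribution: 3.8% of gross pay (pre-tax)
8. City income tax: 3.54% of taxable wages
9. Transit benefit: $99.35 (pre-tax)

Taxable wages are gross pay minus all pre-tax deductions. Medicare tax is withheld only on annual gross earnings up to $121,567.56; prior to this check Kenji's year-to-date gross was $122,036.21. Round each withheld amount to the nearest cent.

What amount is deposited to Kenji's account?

Transit benefit: $99.35
403(b) contribution: $6,292.28 × 0.038 = $239.11
Pre-tax total = $99.35 + $239.11 = $338.46
Taxable wages = $6,292.28 − $338.46 = $5,953.82
State tax withheld: $5,953.82 × 0.0613 = $364.97
City income tax: $5,953.82 × 0.0354 = $210.77
SDI: $6,292.28 × 0.0085 = $53.48
Medicare tax: annual cap $121,567.56 already reached (YTD $122,036.21), so $0.00
AD&D insurance premium: $13.94
Group life insurance premium: $198.12
Roth 401(k) contribution: $80.45
Total deductions = $99.35 + $239.11 + $364.97 + $210.77 + $53.48 + $0.00 + $13.94 + $198.12 + $80.45 = $1,260.19
Net pay = $6,292.28 − $1,260.19 = $5,032.09

$5,032.09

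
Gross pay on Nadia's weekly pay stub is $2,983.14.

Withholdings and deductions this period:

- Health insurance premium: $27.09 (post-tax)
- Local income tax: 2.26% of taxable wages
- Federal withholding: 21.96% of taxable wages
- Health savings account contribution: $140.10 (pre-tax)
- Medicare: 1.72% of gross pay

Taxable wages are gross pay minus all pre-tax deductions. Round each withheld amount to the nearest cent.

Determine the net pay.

$2,076.06

Health savings account contribution: $140.10
Taxable wages = $2,983.14 − $140.10 = $2,843.04
Local income tax: $2,843.04 × 0.0226 = $64.25
Federal withholding: $2,843.04 × 0.2196 = $624.33
Medicare: $2,983.14 × 0.0172 = $51.31
Health insurance premium: $27.09
Total deductions = $140.10 + $64.25 + $624.33 + $51.31 + $27.09 = $907.08
Net pay = $2,983.14 − $907.08 = $2,076.06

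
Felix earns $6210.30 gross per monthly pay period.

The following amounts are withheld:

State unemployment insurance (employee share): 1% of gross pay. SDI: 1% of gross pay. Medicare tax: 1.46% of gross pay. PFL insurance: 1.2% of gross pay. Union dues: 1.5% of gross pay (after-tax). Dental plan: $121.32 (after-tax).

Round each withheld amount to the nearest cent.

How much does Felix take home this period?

$5706.44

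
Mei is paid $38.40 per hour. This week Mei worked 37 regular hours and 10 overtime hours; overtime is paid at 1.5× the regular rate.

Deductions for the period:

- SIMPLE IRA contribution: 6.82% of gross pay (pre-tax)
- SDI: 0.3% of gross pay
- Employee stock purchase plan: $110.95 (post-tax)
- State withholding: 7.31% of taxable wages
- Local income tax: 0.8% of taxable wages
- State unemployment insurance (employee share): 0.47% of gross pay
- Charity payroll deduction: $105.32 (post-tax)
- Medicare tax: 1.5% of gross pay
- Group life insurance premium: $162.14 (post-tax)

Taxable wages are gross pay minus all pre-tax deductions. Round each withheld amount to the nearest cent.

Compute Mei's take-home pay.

$1286.00

Regular pay: 37 × $38.40 = $1420.80
Overtime pay: 10 × $38.40 × 1.5 = $576.00
Gross pay = $1420.80 + $576.00 = $1996.80
SIMPLE IRA contribution: $1996.80 × 0.0682 = $136.18
Taxable wages = $1996.80 − $136.18 = $1860.62
State withholding: $1860.62 × 0.0731 = $136.01
Local income tax: $1860.62 × 0.008 = $14.88
SDI: $1996.80 × 0.003 = $5.99
State unemployment insurance (employee share): $1996.80 × 0.0047 = $9.38
Medicare tax: $1996.80 × 0.015 = $29.95
Employee stock purchase plan: $110.95
Group life insurance premium: $162.14
Charity payroll deduction: $105.32
Total deductions = $136.18 + $136.01 + $14.88 + $5.99 + $9.38 + $29.95 + $110.95 + $162.14 + $105.32 = $710.80
Net pay = $1996.80 − $710.80 = $1286.00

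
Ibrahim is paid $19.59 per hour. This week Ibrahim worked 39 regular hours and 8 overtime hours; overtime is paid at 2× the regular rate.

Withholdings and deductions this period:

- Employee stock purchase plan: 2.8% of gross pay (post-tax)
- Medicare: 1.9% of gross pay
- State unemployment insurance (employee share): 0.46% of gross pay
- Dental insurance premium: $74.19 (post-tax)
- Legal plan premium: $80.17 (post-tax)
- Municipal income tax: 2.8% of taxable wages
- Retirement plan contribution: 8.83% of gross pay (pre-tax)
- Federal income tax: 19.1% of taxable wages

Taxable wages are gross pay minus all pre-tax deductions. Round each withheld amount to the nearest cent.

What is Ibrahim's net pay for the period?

Regular pay: 39 × $19.59 = $764.01
Overtime pay: 8 × $19.59 × 2 = $313.44
Gross pay = $764.01 + $313.44 = $1,077.45
Retirement plan contribution: $1,077.45 × 0.0883 = $95.14
Taxable wages = $1,077.45 − $95.14 = $982.31
Municipal income tax: $982.31 × 0.028 = $27.50
Federal income tax: $982.31 × 0.191 = $187.62
Medicare: $1,077.45 × 0.019 = $20.47
State unemployment insurance (employee share): $1,077.45 × 0.0046 = $4.96
Dental insurance premium: $74.19
Employee stock purchase plan: $1,077.45 × 0.028 = $30.17
Legal plan premium: $80.17
Total deductions = $95.14 + $27.50 + $187.62 + $20.47 + $4.96 + $74.19 + $30.17 + $80.17 = $520.22
Net pay = $1,077.45 − $520.22 = $557.23

$557.23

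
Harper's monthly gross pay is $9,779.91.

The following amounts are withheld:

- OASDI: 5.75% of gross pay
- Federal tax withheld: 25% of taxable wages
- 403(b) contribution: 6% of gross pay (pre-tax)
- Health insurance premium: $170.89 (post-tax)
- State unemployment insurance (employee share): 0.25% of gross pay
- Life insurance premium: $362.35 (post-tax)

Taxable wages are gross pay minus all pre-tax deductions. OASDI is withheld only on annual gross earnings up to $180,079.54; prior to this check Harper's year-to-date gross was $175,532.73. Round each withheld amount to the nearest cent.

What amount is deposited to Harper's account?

403(b) contribution: $9,779.91 × 0.06 = $586.79
Taxable wages = $9,779.91 − $586.79 = $9,193.12
Federal tax withheld: $9,193.12 × 0.25 = $2,298.28
State unemployment insurance (employee share): $9,779.91 × 0.0025 = $24.45
OASDI: only $180,079.54 − $175,532.73 = $4,546.81 of this check is subject → $4,546.81 × 0.0575 = $261.44
Health insurance premium: $170.89
Life insurance premium: $362.35
Total deductions = $586.79 + $2,298.28 + $24.45 + $261.44 + $170.89 + $362.35 = $3,704.20
Net pay = $9,779.91 − $3,704.20 = $6,075.71

$6,075.71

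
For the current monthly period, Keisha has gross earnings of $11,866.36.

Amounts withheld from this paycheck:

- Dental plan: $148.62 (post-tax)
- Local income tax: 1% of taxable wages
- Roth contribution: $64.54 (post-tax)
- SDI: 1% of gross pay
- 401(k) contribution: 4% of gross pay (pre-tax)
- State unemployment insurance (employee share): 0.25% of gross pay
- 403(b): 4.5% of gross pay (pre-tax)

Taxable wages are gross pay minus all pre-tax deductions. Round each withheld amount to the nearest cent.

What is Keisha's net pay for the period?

403(b): $11,866.36 × 0.045 = $533.99
401(k) contribution: $11,866.36 × 0.04 = $474.65
Pre-tax total = $533.99 + $474.65 = $1,008.64
Taxable wages = $11,866.36 − $1,008.64 = $10,857.72
Local income tax: $10,857.72 × 0.01 = $108.58
State unemployment insurance (employee share): $11,866.36 × 0.0025 = $29.67
SDI: $11,866.36 × 0.01 = $118.66
Roth contribution: $64.54
Dental plan: $148.62
Total deductions = $533.99 + $474.65 + $108.58 + $29.67 + $118.66 + $64.54 + $148.62 = $1,478.71
Net pay = $11,866.36 − $1,478.71 = $10,387.65

$10,387.65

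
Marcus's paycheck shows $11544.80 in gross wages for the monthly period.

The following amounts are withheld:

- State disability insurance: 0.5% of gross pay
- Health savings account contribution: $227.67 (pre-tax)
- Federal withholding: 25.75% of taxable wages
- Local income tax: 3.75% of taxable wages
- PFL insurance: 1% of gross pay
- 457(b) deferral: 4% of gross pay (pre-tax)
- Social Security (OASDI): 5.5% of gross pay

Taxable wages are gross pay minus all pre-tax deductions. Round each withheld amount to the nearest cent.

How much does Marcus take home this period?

Health savings account contribution: $227.67
457(b) deferral: $11544.80 × 0.04 = $461.79
Pre-tax total = $227.67 + $461.79 = $689.46
Taxable wages = $11544.80 − $689.46 = $10855.34
Federal withholding: $10855.34 × 0.2575 = $2795.25
Local income tax: $10855.34 × 0.0375 = $407.08
State disability insurance: $11544.80 × 0.005 = $57.72
PFL insurance: $11544.80 × 0.01 = $115.45
Social Security (OASDI): $11544.80 × 0.055 = $634.96
Total deductions = $227.67 + $461.79 + $2795.25 + $407.08 + $57.72 + $115.45 + $634.96 = $4699.92
Net pay = $11544.80 − $4699.92 = $6844.88

$6844.88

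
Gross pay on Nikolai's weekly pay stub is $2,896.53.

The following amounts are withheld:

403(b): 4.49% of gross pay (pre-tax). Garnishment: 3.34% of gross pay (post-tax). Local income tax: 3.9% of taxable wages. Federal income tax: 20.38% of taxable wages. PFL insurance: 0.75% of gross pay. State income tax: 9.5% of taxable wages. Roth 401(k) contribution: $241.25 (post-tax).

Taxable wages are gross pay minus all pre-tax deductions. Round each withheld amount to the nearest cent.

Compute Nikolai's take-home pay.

$1,472.25

403(b): $2,896.53 × 0.0449 = $130.05
Taxable wages = $2,896.53 − $130.05 = $2,766.48
Local income tax: $2,766.48 × 0.039 = $107.89
Federal income tax: $2,766.48 × 0.2038 = $563.81
State income tax: $2,766.48 × 0.095 = $262.82
PFL insurance: $2,896.53 × 0.0075 = $21.72
Garnishment: $2,896.53 × 0.0334 = $96.74
Roth 401(k) contribution: $241.25
Total deductions = $130.05 + $107.89 + $563.81 + $262.82 + $21.72 + $96.74 + $241.25 = $1,424.28
Net pay = $2,896.53 − $1,424.28 = $1,472.25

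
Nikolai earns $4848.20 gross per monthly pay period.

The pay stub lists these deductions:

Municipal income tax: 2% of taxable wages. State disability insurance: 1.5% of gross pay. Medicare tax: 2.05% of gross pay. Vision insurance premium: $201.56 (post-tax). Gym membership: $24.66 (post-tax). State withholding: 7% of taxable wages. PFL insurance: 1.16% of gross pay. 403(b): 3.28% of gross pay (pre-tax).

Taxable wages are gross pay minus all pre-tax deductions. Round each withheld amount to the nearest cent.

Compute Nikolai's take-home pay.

$3812.59

403(b): $4848.20 × 0.0328 = $159.02
Taxable wages = $4848.20 − $159.02 = $4689.18
State withholding: $4689.18 × 0.07 = $328.24
Municipal income tax: $4689.18 × 0.02 = $93.78
State disability insurance: $4848.20 × 0.015 = $72.72
PFL insurance: $4848.20 × 0.0116 = $56.24
Medicare tax: $4848.20 × 0.0205 = $99.39
Vision insurance premium: $201.56
Gym membership: $24.66
Total deductions = $159.02 + $328.24 + $93.78 + $72.72 + $56.24 + $99.39 + $201.56 + $24.66 = $1035.61
Net pay = $4848.20 − $1035.61 = $3812.59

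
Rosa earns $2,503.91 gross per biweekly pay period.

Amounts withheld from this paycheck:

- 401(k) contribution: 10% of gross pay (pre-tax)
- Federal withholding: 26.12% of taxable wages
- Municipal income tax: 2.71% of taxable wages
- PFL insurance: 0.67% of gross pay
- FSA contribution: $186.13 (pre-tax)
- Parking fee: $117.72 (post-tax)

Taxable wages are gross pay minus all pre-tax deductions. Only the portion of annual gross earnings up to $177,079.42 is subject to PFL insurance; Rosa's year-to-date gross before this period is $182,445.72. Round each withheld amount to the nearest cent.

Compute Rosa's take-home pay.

$1,353.64

401(k) contribution: $2,503.91 × 0.1 = $250.39
FSA contribution: $186.13
Pre-tax total = $250.39 + $186.13 = $436.52
Taxable wages = $2,503.91 − $436.52 = $2,067.39
Municipal income tax: $2,067.39 × 0.0271 = $56.03
Federal withholding: $2,067.39 × 0.2612 = $540.00
PFL insurance: annual cap $177,079.42 already reached (YTD $182,445.72), so $0.00
Parking fee: $117.72
Total deductions = $250.39 + $186.13 + $56.03 + $540.00 + $0.00 + $117.72 = $1,150.27
Net pay = $2,503.91 − $1,150.27 = $1,353.64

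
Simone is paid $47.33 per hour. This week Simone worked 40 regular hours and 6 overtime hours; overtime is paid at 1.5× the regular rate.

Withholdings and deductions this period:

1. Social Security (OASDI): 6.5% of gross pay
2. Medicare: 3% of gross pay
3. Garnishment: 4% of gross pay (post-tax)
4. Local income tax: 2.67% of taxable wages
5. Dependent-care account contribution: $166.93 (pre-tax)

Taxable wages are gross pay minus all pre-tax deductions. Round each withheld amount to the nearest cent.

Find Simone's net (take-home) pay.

$1,781.68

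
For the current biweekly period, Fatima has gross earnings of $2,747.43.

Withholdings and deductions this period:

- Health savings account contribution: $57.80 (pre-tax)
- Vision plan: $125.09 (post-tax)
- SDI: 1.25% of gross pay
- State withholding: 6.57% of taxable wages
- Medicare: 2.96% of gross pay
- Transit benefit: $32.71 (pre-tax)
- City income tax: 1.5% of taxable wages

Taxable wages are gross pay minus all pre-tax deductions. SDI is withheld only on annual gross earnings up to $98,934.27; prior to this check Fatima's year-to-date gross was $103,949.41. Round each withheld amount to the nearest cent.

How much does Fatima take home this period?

$2,236.10

Transit benefit: $32.71
Health savings account contribution: $57.80
Pre-tax total = $32.71 + $57.80 = $90.51
Taxable wages = $2,747.43 − $90.51 = $2,656.92
City income tax: $2,656.92 × 0.015 = $39.85
State withholding: $2,656.92 × 0.0657 = $174.56
SDI: annual cap $98,934.27 already reached (YTD $103,949.41), so $0.00
Medicare: $2,747.43 × 0.0296 = $81.32
Vision plan: $125.09
Total deductions = $32.71 + $57.80 + $39.85 + $174.56 + $0.00 + $81.32 + $125.09 = $511.33
Net pay = $2,747.43 − $511.33 = $2,236.10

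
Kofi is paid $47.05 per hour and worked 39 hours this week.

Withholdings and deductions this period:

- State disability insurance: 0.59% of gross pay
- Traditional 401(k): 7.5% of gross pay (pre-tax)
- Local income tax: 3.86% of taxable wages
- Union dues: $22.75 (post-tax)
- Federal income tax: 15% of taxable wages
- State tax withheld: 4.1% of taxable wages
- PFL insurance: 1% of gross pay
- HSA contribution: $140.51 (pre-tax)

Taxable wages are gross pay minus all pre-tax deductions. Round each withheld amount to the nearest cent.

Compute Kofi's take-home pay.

$1,147.45

Gross pay: 39 × $47.05 = $1,834.95
Traditional 401(k): $1,834.95 × 0.075 = $137.62
HSA contribution: $140.51
Pre-tax total = $137.62 + $140.51 = $278.13
Taxable wages = $1,834.95 − $278.13 = $1,556.82
Local income tax: $1,556.82 × 0.0386 = $60.09
State tax withheld: $1,556.82 × 0.041 = $63.83
Federal income tax: $1,556.82 × 0.15 = $233.52
PFL insurance: $1,834.95 × 0.01 = $18.35
State disability insurance: $1,834.95 × 0.0059 = $10.83
Union dues: $22.75
Total deductions = $137.62 + $140.51 + $60.09 + $63.83 + $233.52 + $18.35 + $10.83 + $22.75 = $687.50
Net pay = $1,834.95 − $687.50 = $1,147.45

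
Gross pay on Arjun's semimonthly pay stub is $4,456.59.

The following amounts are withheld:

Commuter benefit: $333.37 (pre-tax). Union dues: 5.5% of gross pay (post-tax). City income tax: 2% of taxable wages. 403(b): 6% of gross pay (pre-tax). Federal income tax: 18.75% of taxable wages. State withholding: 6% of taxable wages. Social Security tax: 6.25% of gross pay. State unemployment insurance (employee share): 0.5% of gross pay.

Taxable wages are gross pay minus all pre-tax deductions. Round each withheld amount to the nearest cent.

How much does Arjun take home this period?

Commuter benefit: $333.37
403(b): $4,456.59 × 0.06 = $267.40
Pre-tax total = $333.37 + $267.40 = $600.77
Taxable wages = $4,456.59 − $600.77 = $3,855.82
State withholding: $3,855.82 × 0.06 = $231.35
Federal income tax: $3,855.82 × 0.1875 = $722.97
City income tax: $3,855.82 × 0.02 = $77.12
Social Security tax: $4,456.59 × 0.0625 = $278.54
State unemployment insurance (employee share): $4,456.59 × 0.005 = $22.28
Union dues: $4,456.59 × 0.055 = $245.11
Total deductions = $333.37 + $267.40 + $231.35 + $722.97 + $77.12 + $278.54 + $22.28 + $245.11 = $2,178.14
Net pay = $4,456.59 − $2,178.14 = $2,278.45

$2,278.45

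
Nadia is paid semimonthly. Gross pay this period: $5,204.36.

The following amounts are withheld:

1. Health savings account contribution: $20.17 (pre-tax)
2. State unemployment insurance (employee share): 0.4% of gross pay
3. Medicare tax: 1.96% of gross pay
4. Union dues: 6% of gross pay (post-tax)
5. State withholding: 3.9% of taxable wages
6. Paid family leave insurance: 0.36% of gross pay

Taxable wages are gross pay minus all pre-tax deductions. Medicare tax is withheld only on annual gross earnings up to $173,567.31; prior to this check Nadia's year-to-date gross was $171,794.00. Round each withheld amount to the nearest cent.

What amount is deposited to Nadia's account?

$4,595.43

Health savings account contribution: $20.17
Taxable wages = $5,204.36 − $20.17 = $5,184.19
State withholding: $5,184.19 × 0.039 = $202.18
Paid family leave insurance: $5,204.36 × 0.0036 = $18.74
State unemployment insurance (employee share): $5,204.36 × 0.004 = $20.82
Medicare tax: only $173,567.31 − $171,794.00 = $1,773.31 of this check is subject → $1,773.31 × 0.0196 = $34.76
Union dues: $5,204.36 × 0.06 = $312.26
Total deductions = $20.17 + $202.18 + $18.74 + $20.82 + $34.76 + $312.26 = $608.93
Net pay = $5,204.36 − $608.93 = $4,595.43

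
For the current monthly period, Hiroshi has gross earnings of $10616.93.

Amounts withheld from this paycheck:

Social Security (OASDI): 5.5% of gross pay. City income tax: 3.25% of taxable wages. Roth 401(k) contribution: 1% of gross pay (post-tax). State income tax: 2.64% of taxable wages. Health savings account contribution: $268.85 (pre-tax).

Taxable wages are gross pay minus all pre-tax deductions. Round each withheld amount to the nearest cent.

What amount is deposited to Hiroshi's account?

$9048.48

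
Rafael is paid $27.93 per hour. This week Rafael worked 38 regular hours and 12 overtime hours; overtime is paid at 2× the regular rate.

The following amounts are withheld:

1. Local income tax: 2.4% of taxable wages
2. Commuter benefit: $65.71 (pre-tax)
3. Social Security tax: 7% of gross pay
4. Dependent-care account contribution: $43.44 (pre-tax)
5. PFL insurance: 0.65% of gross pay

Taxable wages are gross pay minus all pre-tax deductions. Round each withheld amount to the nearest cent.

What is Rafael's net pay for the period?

Regular pay: 38 × $27.93 = $1,061.34
Overtime pay: 12 × $27.93 × 2 = $670.32
Gross pay = $1,061.34 + $670.32 = $1,731.66
Dependent-care account contribution: $43.44
Commuter benefit: $65.71
Pre-tax total = $43.44 + $65.71 = $109.15
Taxable wages = $1,731.66 − $109.15 = $1,622.51
Local income tax: $1,622.51 × 0.024 = $38.94
Social Security tax: $1,731.66 × 0.07 = $121.22
PFL insurance: $1,731.66 × 0.0065 = $11.26
Total deductions = $43.44 + $65.71 + $38.94 + $121.22 + $11.26 = $280.57
Net pay = $1,731.66 − $280.57 = $1,451.09

$1,451.09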